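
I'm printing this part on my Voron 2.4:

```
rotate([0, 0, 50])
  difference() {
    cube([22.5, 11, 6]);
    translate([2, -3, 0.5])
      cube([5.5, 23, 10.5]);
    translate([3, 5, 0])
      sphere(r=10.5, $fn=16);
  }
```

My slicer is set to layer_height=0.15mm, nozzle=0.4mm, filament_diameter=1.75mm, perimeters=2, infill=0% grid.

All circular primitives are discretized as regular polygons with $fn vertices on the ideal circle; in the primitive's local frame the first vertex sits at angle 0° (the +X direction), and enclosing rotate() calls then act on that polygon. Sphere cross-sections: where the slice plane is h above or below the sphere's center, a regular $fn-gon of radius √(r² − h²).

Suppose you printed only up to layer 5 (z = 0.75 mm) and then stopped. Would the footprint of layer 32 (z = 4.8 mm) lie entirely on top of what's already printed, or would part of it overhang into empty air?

Compare the two slices. At z = 0.75: the cube is present — its section is the full 22.5×11 rectangle (area 247.50 mm²); the cube at (2, -3) (footprint 5.5×23) is included at this height (area 126.50 mm²); the r=10.5 sphere at (3, 5) slices to a regular 16-gon of circumradius 10.473 (√(r²−h²) with h=0.75 from center) (area = (16/2)·10.473²·sin(360°/16) = 335.80 mm²); Taking the first minus the rest: starting from the 22.5×11 cube (247.50 mm²), the 5.5×23 cube at (2, -3) partially overlaps it — only the 60.50 mm² overlap (of its 126.50 mm²) is removed, clipping the outline; the r=10.5 sphere at (3, 5) partially overlaps it — only the 80.48 mm² overlap (of its 335.80 mm²) is removed, clipping the outline — area = 106.52 mm²; (rotated 50° about Z; rotation is an isometry so areas/perimeters/island counts are preserved). At z = 4.8: the cube (footprint 22.5×11) is included at this height (area 247.50 mm²); the cube at (2, -3) is present — its section is the full 5.5×23 rectangle (area 126.50 mm²); the r=10.5 sphere at (3, 5) contributes a regular 16-gon of circumradius √(10.5²−4.8²) = 9.339 (area = (16/2)·9.339²·sin(360°/16) = 266.99 mm²); Subtracting the remaining from the first: starting from the 22.5×11 cube (247.50 mm²), the 5.5×23 cube at (2, -3) partially overlaps it — only the 60.50 mm² overlap (of its 126.50 mm²) is removed, clipping the outline; the r=10.5 sphere at (3, 5) partially overlaps it — only the 67.30 mm² overlap (of its 266.99 mm²) is removed, clipping the outline — area = 119.70 mm²; (rotated 50° about Z; rotation is an isometry so areas/perimeters/island counts are preserved). Checking containment: at z = 4.8 the cross-section extends beyond the z = 0.75 cross-section by about 13.18 mm².

part overhangs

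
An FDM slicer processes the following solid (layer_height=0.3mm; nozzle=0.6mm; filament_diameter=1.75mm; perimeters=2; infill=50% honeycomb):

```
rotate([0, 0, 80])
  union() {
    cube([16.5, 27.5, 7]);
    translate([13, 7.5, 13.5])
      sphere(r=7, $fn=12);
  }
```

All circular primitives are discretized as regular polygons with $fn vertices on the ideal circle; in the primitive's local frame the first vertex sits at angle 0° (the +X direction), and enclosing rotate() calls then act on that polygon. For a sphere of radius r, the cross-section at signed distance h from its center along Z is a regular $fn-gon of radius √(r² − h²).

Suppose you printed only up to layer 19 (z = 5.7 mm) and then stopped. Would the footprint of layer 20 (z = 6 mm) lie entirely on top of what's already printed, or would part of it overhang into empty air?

Compare the two slices. At z = 5.7: the cube is present — its section is the full 16.5×27.5 rectangle (area 453.75 mm²); the sphere at (13, 7.5) does not reach this height (|z−center|=7.800 > r=7); Combining (union): only the 16.5×27.5 cube is present, so the union is just that shape — area = 453.75 mm²; (rotated 80° about Z; rotation is an isometry so areas/perimeters/island counts are preserved). At z = 6: the cube (footprint 16.5×27.5) is included at this height (area 453.75 mm²); the sphere at (13, 7.5) does not reach this height (|z−center|=7.500 > r=7); Taking the union: only the 16.5×27.5 cube is present, so the union is just that shape — area = 453.75 mm²; (rotated 80° about Z; rotation is an isometry so areas/perimeters/island counts are preserved). Checking containment: the cross-section at z = 6 is a subset of the cross-section at z = 5.7.

entirely on top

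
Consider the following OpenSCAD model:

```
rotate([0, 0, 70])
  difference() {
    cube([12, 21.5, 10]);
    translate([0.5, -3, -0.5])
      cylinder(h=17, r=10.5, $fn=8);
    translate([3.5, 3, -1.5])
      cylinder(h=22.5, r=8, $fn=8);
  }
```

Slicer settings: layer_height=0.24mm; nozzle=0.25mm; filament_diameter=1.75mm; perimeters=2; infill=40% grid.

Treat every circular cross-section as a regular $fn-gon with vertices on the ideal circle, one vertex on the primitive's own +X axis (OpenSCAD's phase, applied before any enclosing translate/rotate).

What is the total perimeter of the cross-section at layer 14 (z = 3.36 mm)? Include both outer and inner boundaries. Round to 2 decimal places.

66.47 mm

At z = 3.36 mm: the 12×21.5 cube contributes its full rectangle (perimeter 67.00 mm); the cylinder at (0.5, -3): section is a regular 8-gon, circumradius r=10.5 (perimeter = 2·8·10.500·sin(180°/8) = 64.29 mm); the r=8 cylinder at (3.5, 3) gives a regular 8-gon of circumradius 8 (constant along its height) (perimeter = 2·8·8.000·sin(180°/8) = 48.98 mm); Subtracting the remaining from the first: starting from the 12×21.5 cube, the r=10.5 cylinder at (0.5, -3) partially overlaps it — only the 52.02 mm² overlap (of its 311.83 mm²) is removed, clipping the outline; the r=8 cylinder at (3.5, 3) partially overlaps it — only the 51.33 mm² overlap (of its 181.02 mm²) is removed, clipping the outline — boundary = 66.47 mm; (whole slice rotated 70° about Z — lengths, areas and connectivity unchanged). Overall, the cross-section is a single solid region. Total boundary length (outer) = 66.47 mm.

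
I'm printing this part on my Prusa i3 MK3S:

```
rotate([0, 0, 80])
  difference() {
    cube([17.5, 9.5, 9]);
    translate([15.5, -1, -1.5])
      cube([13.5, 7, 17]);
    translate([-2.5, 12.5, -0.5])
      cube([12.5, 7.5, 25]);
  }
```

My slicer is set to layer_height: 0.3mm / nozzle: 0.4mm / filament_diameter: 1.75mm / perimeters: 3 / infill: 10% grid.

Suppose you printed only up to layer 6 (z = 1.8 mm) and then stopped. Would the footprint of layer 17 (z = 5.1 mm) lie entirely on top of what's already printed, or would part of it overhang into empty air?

entirely on top

Compare the two slices. At z = 1.8: the cube is present — its section is the full 17.5×9.5 rectangle (area 166.25 mm²); the 13.5×7 cube at (15.5, -1) contributes its full rectangle (area 94.50 mm²); the cube at (-2.5, 12.5) is present — its section is the full 12.5×7.5 rectangle (area 93.75 mm²); Subtracting the remaining from the first: starting from the 17.5×9.5 cube (166.25 mm²), the 13.5×7 cube at (15.5, -1) partially overlaps it — only the 12.00 mm² overlap (of its 94.50 mm²) is removed, clipping the outline; the 12.5×7.5 cube at (-2.5, 12.5) misses the remaining region (no effect) — area = 154.25 mm²; (whole slice rotated 80° about Z — lengths, areas and connectivity unchanged). At z = 5.1: the 17.5×9.5 cube contributes its full rectangle (area 166.25 mm²); the 13.5×7 cube at (15.5, -1) contributes its full rectangle (area 94.50 mm²); the cube at (-2.5, 12.5) is present — its section is the full 12.5×7.5 rectangle (area 93.75 mm²); Taking the first minus the rest: starting from the 17.5×9.5 cube (166.25 mm²), the 13.5×7 cube at (15.5, -1) partially overlaps it — only the 12.00 mm² overlap (of its 94.50 mm²) is removed, clipping the outline; the 12.5×7.5 cube at (-2.5, 12.5) misses the remaining region (no effect) — area = 154.25 mm²; (whole slice rotated 80° about Z — lengths, areas and connectivity unchanged). Checking containment: the cross-section at z = 5.1 is a subset of the cross-section at z = 1.8.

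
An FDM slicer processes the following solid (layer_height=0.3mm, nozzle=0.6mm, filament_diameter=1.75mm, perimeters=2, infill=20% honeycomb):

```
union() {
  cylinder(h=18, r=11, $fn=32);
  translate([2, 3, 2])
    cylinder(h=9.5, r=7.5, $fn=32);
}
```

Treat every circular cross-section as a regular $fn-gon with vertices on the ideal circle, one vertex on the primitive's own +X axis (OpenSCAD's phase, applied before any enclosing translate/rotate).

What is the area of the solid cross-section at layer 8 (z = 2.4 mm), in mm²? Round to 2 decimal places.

378.06 mm²

At z = 2.4 mm: the cylinder: section is a regular 32-gon, circumradius r=11 (area = (32/2)·11.000²·sin(360°/32) = 377.69 mm²); the r=7.5 cylinder at (2, 3) contributes a regular 32-gon of circumradius 7.5 (area = (32/2)·7.500²·sin(360°/32) = 175.58 mm²); Combining (union): the regions partially overlap — summed areas 553.28 mm² minus the doubly-counted overlap 175.22 mm² gives 378.06 mm² — area = 378.06 mm². Overall, the cross-section is a single solid region. Net area = 378.06 mm².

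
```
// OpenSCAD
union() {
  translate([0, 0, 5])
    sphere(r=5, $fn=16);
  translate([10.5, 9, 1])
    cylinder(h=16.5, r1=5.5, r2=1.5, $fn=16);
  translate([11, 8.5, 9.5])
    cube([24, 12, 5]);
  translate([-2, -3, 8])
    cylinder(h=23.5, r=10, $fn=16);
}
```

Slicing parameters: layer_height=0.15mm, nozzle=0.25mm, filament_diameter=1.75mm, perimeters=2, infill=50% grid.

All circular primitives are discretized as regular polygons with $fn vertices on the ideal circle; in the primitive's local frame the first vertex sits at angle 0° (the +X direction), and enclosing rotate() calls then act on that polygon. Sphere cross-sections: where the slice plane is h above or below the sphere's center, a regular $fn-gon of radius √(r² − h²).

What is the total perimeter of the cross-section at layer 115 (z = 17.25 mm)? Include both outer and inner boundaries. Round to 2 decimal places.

At z = 17.25 mm: the sphere is absent (|z−center|=12.250 > r=5); the cone at (10.5, 9): at t=0.985 of its height the radius interpolates to r₁+(r₂−r₁)t = 1.561, giving a regular 16-gon of that circumradius (perimeter = 2·16·1.561·sin(180°/16) = 9.74 mm); the cube at (11, 8.5) is absent (z outside [9.5, 14.5]); the r=10 cylinder at (-2, -3) contributes a regular 16-gon of circumradius 10 (perimeter = 2·16·10.000·sin(180°/16) = 62.43 mm); Taking the union: the 2 present regions are separate (no shared area or edge), so areas and boundary lengths simply add and each stays a separate island — boundary = 72.17 mm. Overall, the cross-section has 2 separate islands. Total boundary length (outer) = 72.17 mm.

72.17 mm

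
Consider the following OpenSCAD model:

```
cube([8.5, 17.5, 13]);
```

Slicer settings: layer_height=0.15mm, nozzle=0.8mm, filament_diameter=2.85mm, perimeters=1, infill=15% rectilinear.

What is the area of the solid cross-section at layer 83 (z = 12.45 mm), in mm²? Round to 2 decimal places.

At z = 12.45 mm: the 8.5×17.5 cube contributes its full rectangle (area 148.75 mm²). Overall, the cross-section is a single solid region. Net area = 148.75 mm².

148.75 mm²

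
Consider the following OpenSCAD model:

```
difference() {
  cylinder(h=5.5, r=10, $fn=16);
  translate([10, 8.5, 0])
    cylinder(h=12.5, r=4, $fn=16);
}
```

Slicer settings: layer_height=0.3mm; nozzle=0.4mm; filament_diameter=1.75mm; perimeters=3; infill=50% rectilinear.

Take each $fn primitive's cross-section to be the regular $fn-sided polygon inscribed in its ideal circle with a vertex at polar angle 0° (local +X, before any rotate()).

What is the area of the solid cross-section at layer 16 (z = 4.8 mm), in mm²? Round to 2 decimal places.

At z = 4.8 mm: the r=10 cylinder contributes a regular 16-gon of circumradius 10 (area = (16/2)·10.000²·sin(360°/16) = 306.15 mm²); the r=4 cylinder at (10, 8.5) contributes a regular 16-gon of circumradius 4 (area = (16/2)·4.000²·sin(360°/16) = 48.98 mm²); Subtracting the remaining from the first: starting from the r=10 cylinder (306.15 mm²), the r=4 cylinder at (10, 8.5) partially overlaps it — only the 1.82 mm² overlap (of its 48.98 mm²) is removed, clipping the outline — area = 304.33 mm². Overall, the cross-section is a single solid region. Net area = 304.33 mm².

304.33 mm²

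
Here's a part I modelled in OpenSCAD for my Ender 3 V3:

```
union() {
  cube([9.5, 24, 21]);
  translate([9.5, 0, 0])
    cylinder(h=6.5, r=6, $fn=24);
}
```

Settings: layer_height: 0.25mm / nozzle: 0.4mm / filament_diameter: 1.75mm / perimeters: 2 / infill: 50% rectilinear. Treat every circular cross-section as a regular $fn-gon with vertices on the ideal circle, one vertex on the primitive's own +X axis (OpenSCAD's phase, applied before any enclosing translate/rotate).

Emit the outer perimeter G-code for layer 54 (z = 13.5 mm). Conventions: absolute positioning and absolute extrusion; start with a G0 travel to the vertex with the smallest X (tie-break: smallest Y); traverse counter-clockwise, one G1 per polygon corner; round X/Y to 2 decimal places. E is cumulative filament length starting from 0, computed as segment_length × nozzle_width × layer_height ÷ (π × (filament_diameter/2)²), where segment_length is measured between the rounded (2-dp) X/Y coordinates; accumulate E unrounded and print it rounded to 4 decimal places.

At z = 13.5 mm: the cube is present — its section is the full 9.5×24 rectangle; the cylinder at (9.5, 0) is absent (z outside [0, 6.5]); Merging all regions: only the 9.5×24 cube is present, so the union is just that shape — 1 connected region. The outline is a single polygon with 4 vertices. Extrusion per mm of travel: 0.4 × 0.25 / (π × 0.875²) = 0.041575. Accumulating E over each segment gives final E = 2.7855.

G0 X0.00 Y0.00 Z13.50
G1 X9.50 Y0.00 E0.3950
G1 X9.50 Y24.00 E1.3928
G1 X0.00 Y24.00 E1.7877
G1 X0.00 Y0.00 E2.7855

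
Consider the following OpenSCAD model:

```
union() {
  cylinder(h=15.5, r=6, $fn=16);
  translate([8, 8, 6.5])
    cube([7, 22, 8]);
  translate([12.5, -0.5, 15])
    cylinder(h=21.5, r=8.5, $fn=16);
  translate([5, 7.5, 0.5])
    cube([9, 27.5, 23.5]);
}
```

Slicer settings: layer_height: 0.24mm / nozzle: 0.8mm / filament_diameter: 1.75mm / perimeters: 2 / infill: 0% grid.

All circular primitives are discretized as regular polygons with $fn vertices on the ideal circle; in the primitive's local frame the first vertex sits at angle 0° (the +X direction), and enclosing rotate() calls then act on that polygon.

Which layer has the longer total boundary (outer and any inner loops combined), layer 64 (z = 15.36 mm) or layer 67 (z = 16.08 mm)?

Layer 64 (z = 15.36): the r=6 cylinder contributes a regular 16-gon of circumradius 6 (perimeter = 2·16·6.000·sin(180°/16) = 37.46 mm); the cube at (8, 8) is absent (z outside [6.5, 14.5]); the r=8.5 cylinder at (12.5, -0.5) contributes a regular 16-gon of circumradius 8.5 (perimeter = 2·16·8.500·sin(180°/16) = 53.06 mm); the cube at (5, 7.5) (footprint 9×27.5) is included at this height (perimeter 73.00 mm); Merging all regions: the regions partially overlap (shared area 9.49 mm²), so the edge portions inside another operand are dropped and the merged outline is re-measured after clipping — boundary = 140.73 mm. So its perimeter = 140.73 mm. Layer 67 (z = 16.08): the cylinder does not reach this height (z outside [0, 15.5]); the cube at (8, 8) does not reach this height (z outside [6.5, 14.5]); the r=8.5 cylinder at (12.5, -0.5) gives a regular 16-gon of circumradius 8.5 (constant along its height) (perimeter = 2·16·8.500·sin(180°/16) = 53.06 mm); the cube at (5, 7.5) (footprint 9×27.5) is included at this height (perimeter 73.00 mm); Taking the union: the regions partially overlap (shared area 1.15 mm²), so the edge portions inside another operand are dropped and the merged outline is re-measured after clipping — boundary = 117.76 mm. So its perimeter = 117.76 mm. Layer 64 is larger (140.73 vs 117.76 mm).

layer 64 (z = 15.36 mm)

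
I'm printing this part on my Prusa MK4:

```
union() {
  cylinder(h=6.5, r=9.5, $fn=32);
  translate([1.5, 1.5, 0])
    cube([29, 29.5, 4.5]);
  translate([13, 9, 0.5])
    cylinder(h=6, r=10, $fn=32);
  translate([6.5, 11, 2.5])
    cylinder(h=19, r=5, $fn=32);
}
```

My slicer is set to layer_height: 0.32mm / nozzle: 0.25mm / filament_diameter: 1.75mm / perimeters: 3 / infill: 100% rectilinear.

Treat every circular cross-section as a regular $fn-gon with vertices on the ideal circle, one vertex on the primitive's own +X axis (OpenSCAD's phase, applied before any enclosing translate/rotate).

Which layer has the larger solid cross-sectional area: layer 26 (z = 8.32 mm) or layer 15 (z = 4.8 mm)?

Layer 26 (z = 8.32): the cylinder is absent (z outside [0, 6.5]); the cube at (1.5, 1.5) does not reach this height (z outside [0, 4.5]); the cylinder at (13, 9) is not intersected at this z (z outside [0.5, 6.5]); the r=5 cylinder at (6.5, 11) contributes a regular 32-gon of circumradius 5 (area = (32/2)·5.000²·sin(360°/32) = 78.04 mm²); Combining (union): only the r=5 cylinder at (6.5, 11) is present, so the union is just that shape — area = 78.04 mm². So its area = 78.04 mm². Layer 15 (z = 4.8): the r=9.5 cylinder gives a regular 32-gon of circumradius 9.5 (constant along its height) (area = (32/2)·9.500²·sin(360°/32) = 281.71 mm²); the cube at (1.5, 1.5) is not intersected at this z (z outside [0, 4.5]); the cylinder at (13, 9): section is a regular 32-gon, circumradius r=10 (area = (32/2)·10.000²·sin(360°/32) = 312.14 mm²); the r=5 cylinder at (6.5, 11) gives a regular 32-gon of circumradius 5 (constant along its height) (area = (32/2)·5.000²·sin(360°/32) = 78.04 mm²); Taking the union: the regions partially overlap — summed areas 671.89 mm² minus the doubly-counted overlap 94.87 mm² gives 577.02 mm² — area = 577.02 mm². So its area = 577.02 mm². Layer 15 is larger (577.02 vs 78.04 mm²).

layer 15 (z = 4.8 mm)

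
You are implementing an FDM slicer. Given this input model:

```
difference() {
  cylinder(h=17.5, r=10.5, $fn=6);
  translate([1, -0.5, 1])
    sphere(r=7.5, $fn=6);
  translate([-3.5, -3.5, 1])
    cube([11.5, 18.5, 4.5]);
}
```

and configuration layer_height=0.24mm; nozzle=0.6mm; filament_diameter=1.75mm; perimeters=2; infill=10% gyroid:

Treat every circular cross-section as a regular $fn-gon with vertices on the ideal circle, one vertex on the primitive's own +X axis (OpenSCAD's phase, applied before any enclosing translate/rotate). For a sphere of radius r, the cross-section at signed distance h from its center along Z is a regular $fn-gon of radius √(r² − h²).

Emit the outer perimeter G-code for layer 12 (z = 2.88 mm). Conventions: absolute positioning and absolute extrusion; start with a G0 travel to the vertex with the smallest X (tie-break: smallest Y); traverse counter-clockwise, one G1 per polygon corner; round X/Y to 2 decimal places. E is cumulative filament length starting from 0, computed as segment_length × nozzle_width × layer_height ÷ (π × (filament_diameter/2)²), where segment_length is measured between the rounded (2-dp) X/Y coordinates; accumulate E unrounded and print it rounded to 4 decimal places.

G0 X-10.50 Y0.00 Z2.88
G1 X-5.25 Y-9.09 E0.6284
G1 X5.25 Y-9.09 E1.2571
G1 X10.50 Y0.00 E1.8855
G1 X8.00 Y4.33 E2.1848
G1 X8.00 Y-0.05 E2.4471
G1 X8.26 Y-0.50 E2.4782
G1 X8.00 Y-0.95 E2.5093
G1 X8.00 Y-3.50 E2.6620
G1 X6.53 Y-3.50 E2.7500
G1 X4.63 Y-6.79 E2.9774
G1 X-2.63 Y-6.79 E3.4121
G1 X-6.26 Y-0.50 E3.8468
G1 X-3.50 Y4.28 E4.1773
G1 X-3.50 Y9.09 E4.4653
G1 X-5.25 Y9.09 E4.5700
G1 X-10.50 Y0.00 E5.1985

At z = 2.88 mm: the r=10.5 cylinder contributes a regular 6-gon of circumradius 10.5; the r=7.5 sphere at (1, -0.5) contributes a regular 6-gon of circumradius √(7.5²−1.88²) = 7.261; the 11.5×18.5 cube at (-3.5, -3.5) contributes its full rectangle; After the difference (first − rest): starting from the r=10.5 cylinder, the r=7.5 sphere at (1, -0.5) lies wholly inside it (removes its full 136.96 mm² and its 43.56 mm outline becomes a hole wall); the 11.5×18.5 cube at (-3.5, -3.5) partially overlaps it — only the 43.83 mm² overlap (of its 212.75 mm²) is removed, clipping the outline — 1 connected region. The outline is a single polygon with 16 vertices. Extrusion per mm of travel: 0.6 × 0.24 / (π × 0.875²) = 0.059868. Accumulating E over each segment gives final E = 5.1985.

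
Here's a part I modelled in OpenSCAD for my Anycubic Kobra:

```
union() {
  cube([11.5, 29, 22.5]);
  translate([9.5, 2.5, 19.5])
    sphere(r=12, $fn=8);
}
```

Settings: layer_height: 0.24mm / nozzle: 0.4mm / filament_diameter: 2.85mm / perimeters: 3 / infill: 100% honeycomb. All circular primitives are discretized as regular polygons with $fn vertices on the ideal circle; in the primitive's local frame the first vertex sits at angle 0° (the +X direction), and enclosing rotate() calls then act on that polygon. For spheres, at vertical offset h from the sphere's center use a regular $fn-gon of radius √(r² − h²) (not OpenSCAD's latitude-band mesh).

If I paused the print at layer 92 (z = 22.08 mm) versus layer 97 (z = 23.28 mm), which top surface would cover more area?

layer 92 (z = 22.08 mm)

Layer 92 (z = 22.08): the 11.5×29 cube contributes its full rectangle (area 333.50 mm²); the r=12 sphere at (9.5, 2.5) contributes a regular 8-gon of circumradius √(12²−2.58²) = 11.719 (area = (8/2)·11.719²·sin(360°/8) = 388.47 mm²); Merging all regions: the regions partially overlap — summed areas 721.97 mm² minus the doubly-counted overlap 142.53 mm² gives 579.44 mm² — area = 579.44 mm². So its area = 579.44 mm². Layer 97 (z = 23.28): the cube does not reach this height (z outside [0, 22.5]); the r=12 sphere at (9.5, 2.5) contributes a regular 8-gon of circumradius √(12²−3.78²) = 11.389 (area = (8/2)·11.389²·sin(360°/8) = 366.88 mm²); Merging all regions: only the r=12 sphere at (9.5, 2.5) is present, so the union is just that shape — area = 366.88 mm². So its area = 366.88 mm². Layer 92 is larger (579.44 vs 366.88 mm²).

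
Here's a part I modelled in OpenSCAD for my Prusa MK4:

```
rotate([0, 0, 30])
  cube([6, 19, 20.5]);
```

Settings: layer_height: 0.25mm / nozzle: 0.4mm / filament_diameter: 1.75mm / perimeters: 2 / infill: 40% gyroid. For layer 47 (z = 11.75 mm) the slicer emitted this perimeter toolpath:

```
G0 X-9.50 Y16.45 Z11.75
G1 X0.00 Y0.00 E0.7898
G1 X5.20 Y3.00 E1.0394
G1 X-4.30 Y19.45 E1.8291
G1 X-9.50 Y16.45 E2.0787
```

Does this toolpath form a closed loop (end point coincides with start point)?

yes

Start point (G0): (-9.50, 16.45). End point (last G1): the path returns to the start — closed.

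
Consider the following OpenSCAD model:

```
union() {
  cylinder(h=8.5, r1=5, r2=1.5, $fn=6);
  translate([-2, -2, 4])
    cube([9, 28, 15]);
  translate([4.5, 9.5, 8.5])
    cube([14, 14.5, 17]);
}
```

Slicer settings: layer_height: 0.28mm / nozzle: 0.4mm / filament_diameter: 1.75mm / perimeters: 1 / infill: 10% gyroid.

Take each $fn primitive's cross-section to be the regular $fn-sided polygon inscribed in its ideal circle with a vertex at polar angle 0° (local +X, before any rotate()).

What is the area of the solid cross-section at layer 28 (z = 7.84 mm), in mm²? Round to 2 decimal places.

At z = 7.84 mm: the cone contributes a regular 6-gon of circumradius 1.772 (interpolated between r1=5 and r2=1.5 at t=0.922) (area = (6/2)·1.772²·sin(360°/6) = 8.16 mm²); the cube at (-2, -2) is present — its section is the full 9×28 rectangle (area 252.00 mm²); the cube at (4.5, 9.5) does not reach this height (z outside [8.5, 25.5]); Combining (union): the cone lies entirely inside the 9×28 cube at (-2, -2), so the union is just the 9×28 cube at (-2, -2) — area = 252.00 mm². Overall, the cross-section is a single solid region. Net area = 252.00 mm².

252.00 mm²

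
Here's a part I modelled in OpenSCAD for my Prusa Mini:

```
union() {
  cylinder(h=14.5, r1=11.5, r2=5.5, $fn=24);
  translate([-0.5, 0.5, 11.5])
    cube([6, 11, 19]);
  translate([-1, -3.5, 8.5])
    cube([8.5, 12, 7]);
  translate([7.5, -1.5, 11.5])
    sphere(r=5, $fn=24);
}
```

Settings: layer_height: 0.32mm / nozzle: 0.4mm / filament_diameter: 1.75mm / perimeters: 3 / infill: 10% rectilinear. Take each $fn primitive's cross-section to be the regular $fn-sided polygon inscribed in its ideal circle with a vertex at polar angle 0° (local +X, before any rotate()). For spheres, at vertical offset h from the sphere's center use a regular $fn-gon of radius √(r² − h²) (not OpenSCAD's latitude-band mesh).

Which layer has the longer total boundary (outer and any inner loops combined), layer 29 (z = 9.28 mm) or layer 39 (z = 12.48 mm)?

Layer 29 (z = 9.28): the cone: at t=0.640 of its height the radius interpolates to r₁+(r₂−r₁)t = 7.660, giving a regular 24-gon of that circumradius (perimeter = 2·24·7.660·sin(180°/24) = 47.99 mm); the cube at (-0.5, 0.5) is absent (z outside [11.5, 30.5]); the cube at (-1, -3.5) is present — its section is the full 8.5×12 rectangle (perimeter 41.00 mm); the r=5 sphere at (7.5, -1.5) slices to a regular 24-gon of circumradius 4.480 (√(r²−h²) with h=2.22 from center) (perimeter = 2·24·4.480·sin(180°/24) = 28.07 mm); Taking the union: the regions partially overlap (shared area 110.13 mm²), so the edge portions inside another operand are dropped and the merged outline is re-measured after clipping — boundary = 60.18 mm. So its perimeter = 60.18 mm. Layer 39 (z = 12.48): the cone contributes a regular 24-gon of circumradius 6.336 (interpolated between r1=11.5 and r2=5.5 at t=0.861) (perimeter = 2·24·6.336·sin(180°/24) = 39.70 mm); the cube at (-0.5, 0.5) (footprint 6×11) is included at this height (perimeter 34.00 mm); the cube at (-1, -3.5) is present — its section is the full 8.5×12 rectangle (perimeter 41.00 mm); the sphere at (7.5, -1.5): section is a regular 24-gon, circumradius = √(r²−h²) = √(5²−0.98²) = 4.903 (perimeter = 2·24·4.903·sin(180°/24) = 30.72 mm); Merging all regions: the regions partially overlap (shared area 139.60 mm²), so the edge portions inside another operand are dropped and the merged outline is re-measured after clipping — boundary = 64.36 mm. So its perimeter = 64.36 mm. Layer 39 is larger (64.36 vs 60.18 mm).

layer 39 (z = 12.48 mm)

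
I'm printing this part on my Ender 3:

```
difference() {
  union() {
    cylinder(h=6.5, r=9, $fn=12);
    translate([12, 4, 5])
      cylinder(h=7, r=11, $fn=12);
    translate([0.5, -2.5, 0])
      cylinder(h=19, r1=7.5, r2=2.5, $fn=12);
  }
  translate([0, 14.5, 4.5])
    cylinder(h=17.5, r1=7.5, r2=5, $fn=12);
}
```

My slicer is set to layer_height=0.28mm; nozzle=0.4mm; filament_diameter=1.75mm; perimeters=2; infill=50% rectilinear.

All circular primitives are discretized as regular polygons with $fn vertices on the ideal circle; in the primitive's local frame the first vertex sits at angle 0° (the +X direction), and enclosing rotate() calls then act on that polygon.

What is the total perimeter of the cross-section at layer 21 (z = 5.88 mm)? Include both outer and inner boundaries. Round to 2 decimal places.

90.96 mm

At z = 5.88 mm: the r=9 cylinder contributes a regular 12-gon of circumradius 9 (perimeter = 2·12·9.000·sin(180°/12) = 55.90 mm); the cylinder at (12, 4): section is a regular 12-gon, circumradius r=11 (perimeter = 2·12·11.000·sin(180°/12) = 68.33 mm); the cone at (0.5, -2.5): at t=0.309 of its height the radius interpolates to r₁+(r₂−r₁)t = 5.953, giving a regular 12-gon of that circumradius (perimeter = 2·12·5.953·sin(180°/12) = 36.98 mm); Taking the union: the regions partially overlap (shared area 177.04 mm²), so the edge portions inside another operand are dropped and the merged outline is re-measured after clipping — boundary = 90.15 mm; the cone at (0, 14.5) contributes a regular 12-gon of circumradius 7.303 (interpolated between r1=7.5 and r2=5 at t=0.079) (perimeter = 2·12·7.303·sin(180°/12) = 45.36 mm); After the difference (first − rest): starting from that combined region, the cone at (0, 14.5) partially overlaps it — only the 16.14 mm² overlap (of its 160.00 mm²) is removed, clipping the outline — boundary = 90.96 mm. Overall, the cross-section is a single solid region. Total boundary length (outer) = 90.96 mm.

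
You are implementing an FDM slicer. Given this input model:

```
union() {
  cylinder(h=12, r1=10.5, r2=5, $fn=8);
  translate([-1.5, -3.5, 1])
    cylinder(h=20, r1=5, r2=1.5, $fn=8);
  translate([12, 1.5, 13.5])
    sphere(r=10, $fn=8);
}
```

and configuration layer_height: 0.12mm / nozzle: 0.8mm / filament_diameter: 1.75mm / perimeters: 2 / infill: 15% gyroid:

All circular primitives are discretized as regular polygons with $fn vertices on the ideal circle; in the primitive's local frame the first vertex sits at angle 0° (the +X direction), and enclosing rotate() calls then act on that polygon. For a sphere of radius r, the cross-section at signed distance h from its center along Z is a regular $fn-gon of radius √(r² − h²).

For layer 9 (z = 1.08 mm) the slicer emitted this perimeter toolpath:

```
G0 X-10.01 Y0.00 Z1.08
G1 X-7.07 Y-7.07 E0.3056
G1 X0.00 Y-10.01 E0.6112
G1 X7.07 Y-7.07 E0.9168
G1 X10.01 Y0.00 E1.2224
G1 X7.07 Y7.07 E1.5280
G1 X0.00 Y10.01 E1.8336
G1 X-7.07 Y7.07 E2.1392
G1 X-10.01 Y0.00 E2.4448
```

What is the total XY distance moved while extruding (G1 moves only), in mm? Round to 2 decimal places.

Sum the Euclidean lengths of each G1 segment: total = 61.26 mm.

61.26 mm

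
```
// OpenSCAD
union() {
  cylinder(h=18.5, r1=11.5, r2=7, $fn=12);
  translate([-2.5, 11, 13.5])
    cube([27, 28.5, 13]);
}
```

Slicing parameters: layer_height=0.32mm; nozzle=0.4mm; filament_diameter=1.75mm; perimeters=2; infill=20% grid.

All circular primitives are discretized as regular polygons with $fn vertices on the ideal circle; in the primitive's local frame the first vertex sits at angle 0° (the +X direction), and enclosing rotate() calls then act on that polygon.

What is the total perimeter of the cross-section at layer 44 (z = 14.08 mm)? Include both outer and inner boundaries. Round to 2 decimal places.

161.16 mm

At z = 14.08 mm: the cone contributes a regular 12-gon of circumradius 8.075 (interpolated between r1=11.5 and r2=7 at t=0.761) (perimeter = 2·12·8.075·sin(180°/12) = 50.16 mm); the cube at (-2.5, 11) is present — its section is the full 27×28.5 rectangle (perimeter 111.00 mm); Merging all regions: the 2 present regions are separate (no shared area or edge), so areas and boundary lengths simply add and each stays a separate island — boundary = 161.16 mm. Overall, the cross-section has 2 separate islands. Total boundary length (outer) = 161.16 mm.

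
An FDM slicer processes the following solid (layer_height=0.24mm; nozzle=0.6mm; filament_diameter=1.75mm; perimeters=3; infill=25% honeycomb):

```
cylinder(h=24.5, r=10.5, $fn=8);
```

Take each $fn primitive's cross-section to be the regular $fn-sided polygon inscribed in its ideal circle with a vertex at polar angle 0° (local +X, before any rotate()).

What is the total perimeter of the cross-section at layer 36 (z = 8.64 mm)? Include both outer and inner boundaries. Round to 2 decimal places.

At z = 8.64 mm: the r=10.5 cylinder gives a regular 8-gon of circumradius 10.5 (constant along its height) (perimeter = 2·8·10.500·sin(180°/8) = 64.29 mm). Overall, the cross-section is a single solid region. Total boundary length (outer) = 64.29 mm.

64.29 mm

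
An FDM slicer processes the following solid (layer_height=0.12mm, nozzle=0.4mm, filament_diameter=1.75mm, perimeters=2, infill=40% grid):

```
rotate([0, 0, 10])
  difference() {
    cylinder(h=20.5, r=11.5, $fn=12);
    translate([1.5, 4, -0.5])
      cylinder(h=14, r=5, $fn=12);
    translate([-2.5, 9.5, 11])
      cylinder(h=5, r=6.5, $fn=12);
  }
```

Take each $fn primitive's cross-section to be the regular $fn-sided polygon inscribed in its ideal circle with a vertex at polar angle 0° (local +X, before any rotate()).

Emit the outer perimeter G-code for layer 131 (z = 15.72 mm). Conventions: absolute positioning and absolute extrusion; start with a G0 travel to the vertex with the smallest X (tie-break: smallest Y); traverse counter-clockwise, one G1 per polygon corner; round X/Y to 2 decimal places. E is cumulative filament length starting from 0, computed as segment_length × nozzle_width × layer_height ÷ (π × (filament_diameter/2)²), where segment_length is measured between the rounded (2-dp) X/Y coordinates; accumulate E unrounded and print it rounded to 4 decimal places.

G0 X-11.33 Y-2.00 Z15.72
G1 X-8.81 Y-7.39 E0.1187
G1 X-3.93 Y-10.81 E0.2377
G1 X2.00 Y-11.33 E0.3565
G1 X7.39 Y-8.81 E0.4752
G1 X10.81 Y-3.93 E0.5941
G1 X11.33 Y2.00 E0.7129
G1 X8.81 Y7.39 E0.8316
G1 X3.93 Y10.81 E0.9506
G1 X1.85 Y10.99 E0.9922
G1 X2.29 Y10.05 E1.0129
G1 X2.00 Y6.70 E1.0800
G1 X0.07 Y3.94 E1.1473
G1 X-2.98 Y2.52 E1.2144
G1 X-6.33 Y2.81 E1.2815
G1 X-9.09 Y4.74 E1.3487
G1 X-9.55 Y5.73 E1.3705
G1 X-10.81 Y3.93 E1.4143
G1 X-11.33 Y-2.00 E1.5331

At z = 15.72 mm: the r=11.5 cylinder contributes a regular 12-gon of circumradius 11.5; the cylinder at (1.5, 4) does not reach this height (z outside [-0.5, 13.5]); the cylinder at (-2.5, 9.5): section is a regular 12-gon, circumradius r=6.5; Subtracting the remaining from the first: starting from the r=11.5 cylinder, the r=6.5 cylinder at (-2.5, 9.5) partially overlaps it — only the 73.21 mm² overlap (of its 126.75 mm²) is removed, clipping the outline — 1 connected region; (whole slice rotated 10° about Z — lengths, areas and connectivity unchanged). The outline is a single polygon with 18 vertices. Extrusion per mm of travel: 0.4 × 0.12 / (π × 0.875²) = 0.019956. Accumulating E over each segment gives final E = 1.5331.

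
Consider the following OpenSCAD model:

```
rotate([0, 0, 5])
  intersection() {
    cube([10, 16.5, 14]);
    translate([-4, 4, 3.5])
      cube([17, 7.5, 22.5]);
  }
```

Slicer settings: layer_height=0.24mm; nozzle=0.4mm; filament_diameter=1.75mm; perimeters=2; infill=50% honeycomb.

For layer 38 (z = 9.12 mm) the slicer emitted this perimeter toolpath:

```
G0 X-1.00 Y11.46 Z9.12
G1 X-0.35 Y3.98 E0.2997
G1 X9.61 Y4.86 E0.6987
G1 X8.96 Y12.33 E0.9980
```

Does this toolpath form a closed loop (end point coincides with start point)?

no

Start point (G0): (-1.00, 11.46). End point (last G1): the path does not return to the start — open.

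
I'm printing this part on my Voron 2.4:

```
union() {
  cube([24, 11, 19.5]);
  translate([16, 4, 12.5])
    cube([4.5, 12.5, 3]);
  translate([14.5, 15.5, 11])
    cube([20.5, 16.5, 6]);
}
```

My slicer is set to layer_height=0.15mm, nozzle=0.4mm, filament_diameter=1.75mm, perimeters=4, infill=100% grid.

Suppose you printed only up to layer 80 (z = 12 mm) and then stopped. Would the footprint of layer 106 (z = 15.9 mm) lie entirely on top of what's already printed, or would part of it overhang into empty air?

Compare the two slices. At z = 12: the 24×11 cube contributes its full rectangle (area 264.00 mm²); the cube at (16, 4) is not intersected at this z (z outside [12.5, 15.5]); the cube at (14.5, 15.5) (footprint 20.5×16.5) is included at this height (area 338.25 mm²); Merging all regions: the 2 present regions are separate (no shared area or edge), so areas and boundary lengths simply add and each stays a separate island — area = 602.25 mm². At z = 15.9: the cube (footprint 24×11) is included at this height (area 264.00 mm²); the cube at (16, 4) is absent (z outside [12.5, 15.5]); the cube at (14.5, 15.5) is present — its section is the full 20.5×16.5 rectangle (area 338.25 mm²); Taking the union: the 2 present regions are separate (no shared area or edge), so areas and boundary lengths simply add and each stays a separate island — area = 602.25 mm². Checking containment: the cross-section at z = 15.9 is a subset of the cross-section at z = 12.

entirely on top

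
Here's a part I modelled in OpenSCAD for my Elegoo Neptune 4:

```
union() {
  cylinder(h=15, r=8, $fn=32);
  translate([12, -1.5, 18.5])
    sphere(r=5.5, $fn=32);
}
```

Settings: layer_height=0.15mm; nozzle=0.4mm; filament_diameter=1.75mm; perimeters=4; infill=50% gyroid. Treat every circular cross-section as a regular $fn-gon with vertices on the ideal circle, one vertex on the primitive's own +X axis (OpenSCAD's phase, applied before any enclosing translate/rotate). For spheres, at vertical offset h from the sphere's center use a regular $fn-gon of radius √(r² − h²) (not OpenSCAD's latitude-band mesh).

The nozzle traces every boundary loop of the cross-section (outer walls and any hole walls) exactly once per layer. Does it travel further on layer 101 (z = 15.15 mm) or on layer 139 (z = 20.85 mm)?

Layer 101 (z = 15.15): the cylinder is not intersected at this z (z outside [0, 15]); the r=5.5 sphere at (12, -1.5) slices to a regular 32-gon of circumradius 4.362 (√(r²−h²) with h=3.35 from center) (perimeter = 2·32·4.362·sin(180°/32) = 27.36 mm); Merging all regions: only the r=5.5 sphere at (12, -1.5) is present, so the union is just that shape — boundary = 27.36 mm. So its perimeter = 27.36 mm. Layer 139 (z = 20.85): the cylinder is not intersected at this z (z outside [0, 15]); the r=5.5 sphere at (12, -1.5) slices to a regular 32-gon of circumradius 4.973 (√(r²−h²) with h=2.35 from center) (perimeter = 2·32·4.973·sin(180°/32) = 31.19 mm); Merging all regions: only the r=5.5 sphere at (12, -1.5) is present, so the union is just that shape — boundary = 31.19 mm. So its perimeter = 31.19 mm. Layer 139 is larger (31.19 vs 27.36 mm).

layer 139 (z = 20.85 mm)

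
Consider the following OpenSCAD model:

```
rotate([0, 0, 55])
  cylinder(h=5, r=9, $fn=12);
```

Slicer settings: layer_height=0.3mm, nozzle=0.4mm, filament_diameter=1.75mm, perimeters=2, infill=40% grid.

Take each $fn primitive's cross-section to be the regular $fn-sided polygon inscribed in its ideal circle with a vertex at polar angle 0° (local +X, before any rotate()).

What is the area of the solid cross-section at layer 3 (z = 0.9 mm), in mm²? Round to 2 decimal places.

At z = 0.9 mm: the r=9 cylinder gives a regular 12-gon of circumradius 9 (constant along its height) (area = (12/2)·9.000²·sin(360°/12) = 243.00 mm²); (whole slice rotated 55° about Z — lengths, areas and connectivity unchanged). Overall, the cross-section is a single solid region. Net area = 243.00 mm².

243.00 mm²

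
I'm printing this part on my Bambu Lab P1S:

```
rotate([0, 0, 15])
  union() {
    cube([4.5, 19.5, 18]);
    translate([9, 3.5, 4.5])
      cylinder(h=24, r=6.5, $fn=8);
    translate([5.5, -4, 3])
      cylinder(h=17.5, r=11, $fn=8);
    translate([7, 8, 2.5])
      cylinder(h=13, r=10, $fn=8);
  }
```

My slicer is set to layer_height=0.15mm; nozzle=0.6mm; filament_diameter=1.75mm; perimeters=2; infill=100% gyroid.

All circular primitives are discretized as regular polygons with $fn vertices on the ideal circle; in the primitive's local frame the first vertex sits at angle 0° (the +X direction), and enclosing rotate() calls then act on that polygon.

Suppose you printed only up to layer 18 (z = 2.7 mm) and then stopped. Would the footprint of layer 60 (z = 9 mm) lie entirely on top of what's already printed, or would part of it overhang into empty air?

part overhangs

Compare the two slices. At z = 2.7: the cube is present — its section is the full 4.5×19.5 rectangle (area 87.75 mm²); the cylinder at (9, 3.5) is not intersected at this z (z outside [4.5, 28.5]); the cylinder at (5.5, -4) is absent (z outside [3, 20.5]); the r=10 cylinder at (7, 8) contributes a regular 8-gon of circumradius 10 (area = (8/2)·10.000²·sin(360°/8) = 282.84 mm²); Taking the union: the regions partially overlap — summed areas 370.59 mm² minus the doubly-counted overlap 71.17 mm² gives 299.42 mm² — area = 299.42 mm²; (rotated 15° about Z; rotation is an isometry so areas/perimeters/island counts are preserved). At z = 9: the cube (footprint 4.5×19.5) is included at this height (area 87.75 mm²); the r=6.5 cylinder at (9, 3.5) contributes a regular 8-gon of circumradius 6.5 (area = (8/2)·6.500²·sin(360°/8) = 119.50 mm²); the r=11 cylinder at (5.5, -4) contributes a regular 8-gon of circumradius 11 (area = (8/2)·11.000²·sin(360°/8) = 342.24 mm²); the r=10 cylinder at (7, 8) contributes a regular 8-gon of circumradius 10 (area = (8/2)·10.000²·sin(360°/8) = 282.84 mm²); Taking the union: the regions partially overlap — summed areas 832.33 mm² minus the doubly-counted overlap 277.61 mm² gives 554.72 mm² — area = 554.72 mm²; (rotated 15° about Z; rotation is an isometry so areas/perimeters/island counts are preserved). Checking containment: at z = 9 the cross-section extends beyond the z = 2.7 cross-section by about 255.30 mm².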